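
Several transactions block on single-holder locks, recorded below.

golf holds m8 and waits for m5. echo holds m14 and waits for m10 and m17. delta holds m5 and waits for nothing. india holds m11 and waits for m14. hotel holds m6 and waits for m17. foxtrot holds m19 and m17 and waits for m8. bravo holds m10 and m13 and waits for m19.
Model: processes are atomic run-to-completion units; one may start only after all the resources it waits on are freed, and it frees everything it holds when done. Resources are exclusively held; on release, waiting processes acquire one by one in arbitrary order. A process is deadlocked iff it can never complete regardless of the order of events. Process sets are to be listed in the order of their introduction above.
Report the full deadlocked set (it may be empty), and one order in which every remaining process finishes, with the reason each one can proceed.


Nothing here is deadlocked.
Key observation: the waits form no ring: some process can always run, and its releases unblock the others one by one.
One completion order for the rest: delta, golf, foxtrot, bravo, hotel, echo, india.
Step-by-step check:
  delta: no waits; runs immediately, freeing m5
  golf: everything it awaited (m5) is free; runs, freeing m8
  foxtrot: everything it awaited (m8) is free; runs, freeing m19 and m17
  bravo: everything it awaited (m19) is free; runs, freeing m10 and m13
  hotel: everything it awaited (m17) is free; runs, freeing m6
  echo: everything it awaited (m10 and m17) is free; runs, freeing m14
  india: everything it awaited (m14) is free; runs, freeing m11


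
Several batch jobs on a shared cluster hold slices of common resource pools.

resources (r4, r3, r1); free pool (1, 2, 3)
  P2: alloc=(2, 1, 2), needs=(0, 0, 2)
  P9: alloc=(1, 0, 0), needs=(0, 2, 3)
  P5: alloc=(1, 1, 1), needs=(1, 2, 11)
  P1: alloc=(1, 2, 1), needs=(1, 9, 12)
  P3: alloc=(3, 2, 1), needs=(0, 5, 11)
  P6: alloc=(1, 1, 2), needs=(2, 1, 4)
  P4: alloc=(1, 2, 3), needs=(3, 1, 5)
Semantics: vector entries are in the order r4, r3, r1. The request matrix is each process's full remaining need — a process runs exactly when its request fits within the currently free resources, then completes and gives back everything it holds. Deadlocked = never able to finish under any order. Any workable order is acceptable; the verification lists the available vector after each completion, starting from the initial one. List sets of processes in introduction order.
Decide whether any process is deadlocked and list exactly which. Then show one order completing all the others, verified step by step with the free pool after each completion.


Deadlocked: P5, P1 and P3.
Key observation: once P2, P9, P4, P6 finish, the pool peaks at (6, 6, 10) — and every remaining process still needs more r1 than that.
A valid finishing order for the others: P2, P9, P4, P6. Walking it through:
  pool = (1, 2, 3)
  P2 needs (0, 0, 2) <= (1, 2, 3) -> finishes; pool += (2, 1, 2) = (3, 3, 5)
  P9 needs (0, 2, 3) <= (3, 3, 5) -> finishes; pool += (1, 0, 0) = (4, 3, 5)
  P4 needs (3, 1, 5) <= (4, 3, 5) -> finishes; pool += (1, 2, 3) = (5, 5, 8)
  P6 needs (2, 1, 4) <= (5, 5, 8) -> finishes; pool += (1, 1, 2) = (6, 6, 10)
The blocked processes can never fit:
  blocked: P5 wants (1, 2, 11), pool (6, 6, 10) — not enough r1
  blocked: P1 wants (1, 9, 12), pool (6, 6, 10) — not enough r3 and r1
  blocked: P3 wants (0, 5, 11), pool (6, 6, 10) — not enough r1


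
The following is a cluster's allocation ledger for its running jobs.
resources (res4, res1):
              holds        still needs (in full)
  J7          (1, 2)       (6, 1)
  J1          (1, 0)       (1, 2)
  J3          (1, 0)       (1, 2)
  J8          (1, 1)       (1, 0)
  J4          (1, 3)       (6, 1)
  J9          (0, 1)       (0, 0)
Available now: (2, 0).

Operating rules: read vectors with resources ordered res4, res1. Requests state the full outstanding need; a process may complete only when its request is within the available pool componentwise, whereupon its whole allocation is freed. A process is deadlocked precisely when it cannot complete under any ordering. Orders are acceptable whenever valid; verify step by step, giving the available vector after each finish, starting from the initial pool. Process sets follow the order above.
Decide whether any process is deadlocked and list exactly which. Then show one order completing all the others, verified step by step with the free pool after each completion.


Deadlocked: J7 and J4.
Key observation: once J9, J8, J3, J1 finish, the pool peaks at (5, 2) — and every remaining process still needs more res4 than that.
One completion order for the rest: J9, J8, J3, J1. Verifying each step:
  pool = (2, 0)
  run J9 (needs (0, 0), free (2, 0)); after release of (0, 1) the pool is (2, 1)
  run J8 (needs (1, 0), free (2, 1)); after release of (1, 1) the pool is (3, 2)
  run J3 (needs (1, 2), free (3, 2)); after release of (1, 0) the pool is (4, 2)
  run J1 (needs (1, 2), free (4, 2)); after release of (1, 0) the pool is (5, 2)
The stuck group stays short no matter what:
  J7 still needs (6, 1) but only (5, 2) is free — short on res4
  J4 still needs (6, 1) but only (5, 2) is free — short on res4


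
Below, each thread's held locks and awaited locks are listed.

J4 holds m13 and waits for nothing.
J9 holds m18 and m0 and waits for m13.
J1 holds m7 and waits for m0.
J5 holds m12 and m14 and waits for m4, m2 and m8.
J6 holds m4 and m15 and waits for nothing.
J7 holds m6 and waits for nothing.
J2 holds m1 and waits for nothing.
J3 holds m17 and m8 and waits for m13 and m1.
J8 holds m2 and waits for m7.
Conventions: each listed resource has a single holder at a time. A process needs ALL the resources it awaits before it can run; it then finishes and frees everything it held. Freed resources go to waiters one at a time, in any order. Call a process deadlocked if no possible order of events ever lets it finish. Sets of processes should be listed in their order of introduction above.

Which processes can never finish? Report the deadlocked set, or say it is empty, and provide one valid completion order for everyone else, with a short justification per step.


No process is deadlocked.
Key observation: all waits point, directly or indirectly, at processes that can finish, so nothing is permanently blocked.
A valid finishing order for the others: J4, J7, J9, J2, J3, J1, J6, J8, J5.
Check, step by step:
  run J4 (it waits on nothing); releases m13
  run J7 (it waits on nothing); releases m6
  J9: everything it awaited (m13) is free; runs, freeing m18 and m0
  run J2 (it waits on nothing); releases m1
  J3: everything it awaited (m13 and m1) is free; runs, freeing m17 and m8
  J1: everything it awaited (m0) is free; runs, freeing m7
  run J6 (it waits on nothing); releases m4 and m15
  J8: everything it awaited (m7) is free; runs, freeing m2
  J5: everything it awaited (m4, m2 and m8) is free; runs, freeing m12 and m14


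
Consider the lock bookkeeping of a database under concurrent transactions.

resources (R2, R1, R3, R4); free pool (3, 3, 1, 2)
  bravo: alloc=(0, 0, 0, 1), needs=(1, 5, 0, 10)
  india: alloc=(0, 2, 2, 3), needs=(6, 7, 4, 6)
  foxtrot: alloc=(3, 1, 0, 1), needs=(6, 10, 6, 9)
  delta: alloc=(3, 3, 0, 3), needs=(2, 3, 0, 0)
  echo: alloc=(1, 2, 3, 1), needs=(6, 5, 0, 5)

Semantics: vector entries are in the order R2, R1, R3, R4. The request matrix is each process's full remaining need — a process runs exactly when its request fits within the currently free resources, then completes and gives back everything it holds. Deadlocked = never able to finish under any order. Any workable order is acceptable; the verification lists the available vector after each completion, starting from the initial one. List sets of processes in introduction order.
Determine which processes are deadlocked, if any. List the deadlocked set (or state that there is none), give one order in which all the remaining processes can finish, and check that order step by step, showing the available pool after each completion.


No process is deadlocked.
Key observation: delta can run right away; the returned allocation unlocks the remaining processes in turn.
One completion order for the rest: delta, echo, india, foxtrot, bravo. Step-by-step check:
  pool = (3, 3, 1, 2)
  delta needs (2, 3, 0, 0) <= (3, 3, 1, 2) -> finishes; pool += (3, 3, 0, 3) = (6, 6, 1, 5)
  echo needs (6, 5, 0, 5) <= (6, 6, 1, 5) -> finishes; pool += (1, 2, 3, 1) = (7, 8, 4, 6)
  india needs (6, 7, 4, 6) <= (7, 8, 4, 6) -> finishes; pool += (0, 2, 2, 3) = (7, 10, 6, 9)
  foxtrot needs (6, 10, 6, 9) <= (7, 10, 6, 9) -> finishes; pool += (3, 1, 0, 1) = (10, 11, 6, 10)
  bravo needs (1, 5, 0, 10) <= (10, 11, 6, 10) -> finishes; pool += (0, 0, 0, 1) = (10, 11, 6, 11)


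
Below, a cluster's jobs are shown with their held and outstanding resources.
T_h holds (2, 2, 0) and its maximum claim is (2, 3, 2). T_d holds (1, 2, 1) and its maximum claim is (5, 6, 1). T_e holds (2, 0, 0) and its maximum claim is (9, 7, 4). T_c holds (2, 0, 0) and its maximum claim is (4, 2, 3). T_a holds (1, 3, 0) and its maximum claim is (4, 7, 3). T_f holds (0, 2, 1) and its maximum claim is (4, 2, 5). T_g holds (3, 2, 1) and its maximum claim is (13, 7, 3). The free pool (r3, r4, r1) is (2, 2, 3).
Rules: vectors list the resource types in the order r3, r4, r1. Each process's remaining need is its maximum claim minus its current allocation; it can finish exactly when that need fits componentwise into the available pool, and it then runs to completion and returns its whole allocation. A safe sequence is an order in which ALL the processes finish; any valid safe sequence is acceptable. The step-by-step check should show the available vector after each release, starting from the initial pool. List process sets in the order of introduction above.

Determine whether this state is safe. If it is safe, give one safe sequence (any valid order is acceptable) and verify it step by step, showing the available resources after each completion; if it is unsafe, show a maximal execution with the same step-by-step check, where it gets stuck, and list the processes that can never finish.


SAFE, for example via the order T_h, T_d, T_c, T_f, T_a, T_e, T_g.
Key observation: T_d is the earliest step where a requested resource binds exactly: need (4, 4, 0), pool (4, 4, 3) at its turn.
Verifying each step:
  pool = (2, 2, 3)
  run T_h (needs (0, 1, 2), free (2, 2, 3)); after release of (2, 2, 0) the pool is (4, 4, 3)
  run T_d (needs (4, 4, 0), free (4, 4, 3)); after release of (1, 2, 1) the pool is (5, 6, 4)
  run T_c (needs (2, 2, 3), free (5, 6, 4)); after release of (2, 0, 0) the pool is (7, 6, 4)
  run T_f (needs (4, 0, 4), free (7, 6, 4)); after release of (0, 2, 1) the pool is (7, 8, 5)
  run T_a (needs (3, 4, 3), free (7, 8, 5)); after release of (1, 3, 0) the pool is (8, 11, 5)
  run T_e (needs (7, 7, 4), free (8, 11, 5)); after release of (2, 0, 0) the pool is (10, 11, 5)
  run T_g (needs (10, 5, 2), free (10, 11, 5)); after release of (3, 2, 1) the pool is (13, 13, 6)


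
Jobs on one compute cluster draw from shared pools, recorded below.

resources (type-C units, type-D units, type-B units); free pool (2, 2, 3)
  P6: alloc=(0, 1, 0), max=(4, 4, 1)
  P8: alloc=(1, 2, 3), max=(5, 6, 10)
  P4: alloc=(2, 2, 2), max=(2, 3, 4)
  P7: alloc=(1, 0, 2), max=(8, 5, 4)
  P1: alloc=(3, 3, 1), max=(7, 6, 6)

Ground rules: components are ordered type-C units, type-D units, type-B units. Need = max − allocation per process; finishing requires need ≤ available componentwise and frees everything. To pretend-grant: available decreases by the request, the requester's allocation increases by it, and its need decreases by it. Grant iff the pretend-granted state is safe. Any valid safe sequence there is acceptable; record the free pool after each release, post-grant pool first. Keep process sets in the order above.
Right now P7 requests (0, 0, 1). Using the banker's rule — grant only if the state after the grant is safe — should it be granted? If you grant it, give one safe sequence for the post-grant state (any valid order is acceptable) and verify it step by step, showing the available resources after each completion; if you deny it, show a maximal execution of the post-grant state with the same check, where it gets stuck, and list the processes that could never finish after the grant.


DENY — the pretend-granted state is unsafe.
Key observation: after P4, P6 the pool peaks at (4, 5, 4), and each blocked process is short somewhere: P8 on type-B units; P7 on type-C units; P1 on type-B units.
Pretend the grant happened; the run P4, P6 goes as far as possible. Walking it through:
  pool = (2, 2, 2)
  P4: need (0, 1, 2) fits (2, 2, 2); releases (2, 2, 2), pool now (4, 4, 4)
  P6: need (4, 3, 1) fits (4, 4, 4); releases (0, 1, 0), pool now (4, 5, 4)
  P8 still needs (4, 4, 7) but only (4, 5, 4) is free — short on type-B units
  P7 still needs (7, 5, 1) but only (4, 5, 4) is free — short on type-C units
  P1 still needs (4, 3, 5) but only (4, 5, 4) is free — short on type-B units
Processes that could never finish after the grant: P8, P7 and P1.


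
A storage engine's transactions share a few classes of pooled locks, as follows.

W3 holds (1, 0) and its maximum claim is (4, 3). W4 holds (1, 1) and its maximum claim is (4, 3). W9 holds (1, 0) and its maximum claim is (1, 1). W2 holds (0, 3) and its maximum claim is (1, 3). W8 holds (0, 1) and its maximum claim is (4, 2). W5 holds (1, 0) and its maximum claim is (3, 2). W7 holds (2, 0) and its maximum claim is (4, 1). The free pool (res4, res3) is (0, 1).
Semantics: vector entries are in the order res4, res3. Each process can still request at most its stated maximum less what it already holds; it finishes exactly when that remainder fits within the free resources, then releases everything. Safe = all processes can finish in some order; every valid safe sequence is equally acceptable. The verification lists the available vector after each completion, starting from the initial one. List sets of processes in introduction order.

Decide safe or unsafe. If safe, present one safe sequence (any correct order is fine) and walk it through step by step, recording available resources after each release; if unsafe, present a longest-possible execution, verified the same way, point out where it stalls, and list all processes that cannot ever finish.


UNSAFE.
Key observation: the wall is res4: completing W9, W2 brings the pool only to (1, 4), and all the rest need more.
The run W9, W2 cannot be extended any further. Check, step by step:
  pool = (0, 1)
  W9: need (0, 1) fits (0, 1); releases (1, 0), pool now (1, 1)
  W2: need (1, 0) fits (1, 1); releases (0, 3), pool now (1, 4)
  W3 cannot run: need (3, 3) vs free (1, 4) (insufficient res4)
  W4 cannot run: need (3, 2) vs free (1, 4) (insufficient res4)
  W8 cannot run: need (4, 1) vs free (1, 4) (insufficient res4)
  W5 cannot run: need (2, 2) vs free (1, 4) (insufficient res4)
  W7 cannot run: need (2, 1) vs free (1, 4) (insufficient res4)
Permanently blocked: W3, W4, W8, W5 and W7.


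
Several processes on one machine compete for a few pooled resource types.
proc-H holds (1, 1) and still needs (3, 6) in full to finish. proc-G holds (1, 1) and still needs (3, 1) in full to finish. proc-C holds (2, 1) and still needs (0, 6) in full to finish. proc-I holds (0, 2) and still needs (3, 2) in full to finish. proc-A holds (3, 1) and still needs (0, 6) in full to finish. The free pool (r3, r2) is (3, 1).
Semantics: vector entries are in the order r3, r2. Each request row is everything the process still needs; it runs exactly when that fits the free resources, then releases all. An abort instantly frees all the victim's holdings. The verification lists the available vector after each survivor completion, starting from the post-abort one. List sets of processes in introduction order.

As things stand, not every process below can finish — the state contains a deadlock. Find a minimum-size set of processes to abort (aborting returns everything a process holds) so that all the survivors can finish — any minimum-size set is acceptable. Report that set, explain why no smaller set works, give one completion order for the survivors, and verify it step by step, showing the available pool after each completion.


The answer: abort proc-C and proc-A.
Key observation: the returned (5, 2) from proc-C and proc-A is what brings proc-H — unrunnable before, under any order — into play at step 3.
Minimality, checking each single-abort alternative: proc-H alone leaves proc-C blocked (short on r2); proc-G alone leaves proc-H blocked (short on r2); proc-C alone leaves proc-H blocked (short on r2); proc-I alone leaves proc-H blocked (short on r2); proc-A alone leaves proc-H blocked (short on r2).
The survivors complete as proc-G, proc-I, proc-H. Step-by-step check (starting from the post-abort pool):
  pool = (8, 3)
  run proc-G (needs (3, 1), free (8, 3)); after release of (1, 1) the pool is (9, 4)
  run proc-I (needs (3, 2), free (9, 4)); after release of (0, 2) the pool is (9, 6)
  run proc-H (needs (3, 6), free (9, 6)); after release of (1, 1) the pool is (10, 7)


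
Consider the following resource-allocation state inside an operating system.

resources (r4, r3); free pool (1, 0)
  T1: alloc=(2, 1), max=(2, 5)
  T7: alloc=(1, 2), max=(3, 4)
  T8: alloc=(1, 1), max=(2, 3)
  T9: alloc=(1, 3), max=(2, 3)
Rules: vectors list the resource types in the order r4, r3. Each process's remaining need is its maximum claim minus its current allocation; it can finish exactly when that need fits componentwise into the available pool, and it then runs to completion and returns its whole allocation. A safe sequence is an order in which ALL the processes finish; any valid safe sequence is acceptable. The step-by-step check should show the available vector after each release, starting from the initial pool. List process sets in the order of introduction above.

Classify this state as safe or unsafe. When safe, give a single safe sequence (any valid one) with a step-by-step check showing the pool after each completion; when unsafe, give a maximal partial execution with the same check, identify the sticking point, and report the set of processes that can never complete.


SAFE — a valid safe sequence is T9, T8, T7, T1.
Key observation: reading the order forward, T9 is the first process whose need (1, 0) meets the free pool (1, 0) exactly on a resource it requests.
Walking it through:
  pool = (1, 0)
  T9 needs (1, 0) <= (1, 0) -> finishes; pool += (1, 3) = (2, 3)
  T8 needs (1, 2) <= (2, 3) -> finishes; pool += (1, 1) = (3, 4)
  T7 needs (2, 2) <= (3, 4) -> finishes; pool += (1, 2) = (4, 6)
  T1 needs (0, 4) <= (4, 6) -> finishes; pool += (2, 1) = (6, 7)


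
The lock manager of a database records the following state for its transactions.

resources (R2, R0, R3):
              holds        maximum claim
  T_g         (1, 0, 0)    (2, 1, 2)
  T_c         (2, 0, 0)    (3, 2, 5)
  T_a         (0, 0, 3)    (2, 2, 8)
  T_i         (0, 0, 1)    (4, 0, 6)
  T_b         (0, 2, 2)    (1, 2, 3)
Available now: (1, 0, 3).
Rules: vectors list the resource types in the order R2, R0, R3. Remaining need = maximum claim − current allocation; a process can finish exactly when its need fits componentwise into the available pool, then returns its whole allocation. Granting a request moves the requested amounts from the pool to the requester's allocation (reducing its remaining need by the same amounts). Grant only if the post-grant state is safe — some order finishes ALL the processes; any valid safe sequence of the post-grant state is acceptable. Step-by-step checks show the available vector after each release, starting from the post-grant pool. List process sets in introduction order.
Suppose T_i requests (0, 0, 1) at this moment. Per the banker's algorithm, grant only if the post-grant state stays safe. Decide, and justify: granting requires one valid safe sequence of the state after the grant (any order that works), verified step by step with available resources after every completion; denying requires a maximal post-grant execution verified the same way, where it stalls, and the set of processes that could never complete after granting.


DENY. Granting would leave the state unsafe.
Key observation: after T_b, T_g the pool peaks at (2, 2, 4), and each blocked process is short somewhere: T_c on R3; T_a on R3; T_i on R2.
After a pretend grant, a maximal execution: T_b, T_g — then nothing else fits. Walking it through:
  pool = (1, 0, 2)
  T_b needs (1, 0, 1) <= (1, 0, 2) -> finishes; pool += (0, 2, 2) = (1, 2, 4)
  T_g needs (1, 1, 2) <= (1, 2, 4) -> finishes; pool += (1, 0, 0) = (2, 2, 4)
  T_c still needs (1, 2, 5) but only (2, 2, 4) is free — short on R3
  T_a still needs (2, 2, 5) but only (2, 2, 4) is free — short on R3
  T_i still needs (4, 0, 4) but only (2, 2, 4) is free — short on R2
Processes that could never finish after the grant: T_c, T_a and T_i.


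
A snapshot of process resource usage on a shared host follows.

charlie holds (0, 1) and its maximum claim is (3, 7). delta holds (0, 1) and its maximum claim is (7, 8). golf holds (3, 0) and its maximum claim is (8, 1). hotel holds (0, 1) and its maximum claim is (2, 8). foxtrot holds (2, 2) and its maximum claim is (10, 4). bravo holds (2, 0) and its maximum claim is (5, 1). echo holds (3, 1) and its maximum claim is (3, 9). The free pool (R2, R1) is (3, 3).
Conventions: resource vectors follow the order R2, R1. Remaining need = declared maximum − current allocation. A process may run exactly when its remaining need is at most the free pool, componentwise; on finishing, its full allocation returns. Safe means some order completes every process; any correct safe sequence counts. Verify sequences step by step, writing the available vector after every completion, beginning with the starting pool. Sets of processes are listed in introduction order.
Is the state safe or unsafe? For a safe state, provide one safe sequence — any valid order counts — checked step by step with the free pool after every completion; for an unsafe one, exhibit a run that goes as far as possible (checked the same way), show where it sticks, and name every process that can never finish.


The state is UNSAFE.
Key observation: no order helps: past bravo, golf, foxtrot, the free pool tops out at (10, 5), below what each blocked process needs in R1.
Going as far as possible: bravo, golf, foxtrot; after that, nothing fits. Step-by-step check:
  pool = (3, 3)
  run bravo (needs (3, 1), free (3, 3)); after release of (2, 0) the pool is (5, 3)
  run golf (needs (5, 1), free (5, 3)); after release of (3, 0) the pool is (8, 3)
  run foxtrot (needs (8, 2), free (8, 3)); after release of (2, 2) the pool is (10, 5)
  blocked: charlie wants (3, 6), pool (10, 5) — not enough R1
  blocked: delta wants (7, 7), pool (10, 5) — not enough R1
  blocked: hotel wants (2, 7), pool (10, 5) — not enough R1
  blocked: echo wants (0, 8), pool (10, 5) — not enough R1
Never able to finish: charlie, delta, hotel and echo.


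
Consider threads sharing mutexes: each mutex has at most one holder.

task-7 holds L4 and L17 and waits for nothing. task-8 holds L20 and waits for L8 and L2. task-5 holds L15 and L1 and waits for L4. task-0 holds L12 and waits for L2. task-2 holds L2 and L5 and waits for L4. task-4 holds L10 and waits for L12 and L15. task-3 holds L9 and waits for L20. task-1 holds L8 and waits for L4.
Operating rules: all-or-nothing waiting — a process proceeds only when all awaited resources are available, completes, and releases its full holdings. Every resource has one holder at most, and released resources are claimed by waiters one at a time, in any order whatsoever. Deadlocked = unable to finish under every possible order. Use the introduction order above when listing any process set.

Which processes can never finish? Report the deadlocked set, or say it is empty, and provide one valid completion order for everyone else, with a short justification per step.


The deadlocked set is empty.
Key observation: every chain of waits terminates; starting from the processes that wait on nothing, all the rest unlock in turn.
The rest can finish in the order task-7, task-1, task-2, task-5, task-0, task-8, task-4, task-3.
Verifying each step:
  task-7: no waits; runs immediately, freeing L4 and L17
  task-1: everything it awaited (L4) is free; runs, freeing L8
  task-2: everything it awaited (L4) is free; runs, freeing L2 and L5
  task-5: everything it awaited (L4) is free; runs, freeing L15 and L1
  task-0: everything it awaited (L2) is free; runs, freeing L12
  task-8: everything it awaited (L8 and L2) is free; runs, freeing L20
  task-4: everything it awaited (L12 and L15) is free; runs, freeing L10
  task-3: everything it awaited (L20) is free; runs, freeing L9


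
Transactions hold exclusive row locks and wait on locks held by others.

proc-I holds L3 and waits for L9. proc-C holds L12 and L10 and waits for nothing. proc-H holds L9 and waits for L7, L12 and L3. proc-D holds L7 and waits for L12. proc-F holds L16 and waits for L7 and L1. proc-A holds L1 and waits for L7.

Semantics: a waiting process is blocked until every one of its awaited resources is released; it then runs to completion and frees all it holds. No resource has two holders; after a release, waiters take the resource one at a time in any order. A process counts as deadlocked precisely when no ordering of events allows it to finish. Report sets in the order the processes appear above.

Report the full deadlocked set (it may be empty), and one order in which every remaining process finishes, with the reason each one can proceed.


Deadlocked set: proc-I and proc-H.
Key observation: along proc-I -> proc-H -> proc-I, each member waits on what the next one holds — a deadlock; no other process is dragged down with it.
One completion order for the rest: proc-C, proc-D, proc-A, proc-F.
Check, step by step:
  proc-C waits on nothing -> runs at once and releases L12 and L10
  proc-D: everything it awaited (L12) is free; runs, freeing L7
  proc-A: everything it awaited (L7) is free; runs, freeing L1
  proc-F: everything it awaited (L7 and L1) is free; runs, freeing L16


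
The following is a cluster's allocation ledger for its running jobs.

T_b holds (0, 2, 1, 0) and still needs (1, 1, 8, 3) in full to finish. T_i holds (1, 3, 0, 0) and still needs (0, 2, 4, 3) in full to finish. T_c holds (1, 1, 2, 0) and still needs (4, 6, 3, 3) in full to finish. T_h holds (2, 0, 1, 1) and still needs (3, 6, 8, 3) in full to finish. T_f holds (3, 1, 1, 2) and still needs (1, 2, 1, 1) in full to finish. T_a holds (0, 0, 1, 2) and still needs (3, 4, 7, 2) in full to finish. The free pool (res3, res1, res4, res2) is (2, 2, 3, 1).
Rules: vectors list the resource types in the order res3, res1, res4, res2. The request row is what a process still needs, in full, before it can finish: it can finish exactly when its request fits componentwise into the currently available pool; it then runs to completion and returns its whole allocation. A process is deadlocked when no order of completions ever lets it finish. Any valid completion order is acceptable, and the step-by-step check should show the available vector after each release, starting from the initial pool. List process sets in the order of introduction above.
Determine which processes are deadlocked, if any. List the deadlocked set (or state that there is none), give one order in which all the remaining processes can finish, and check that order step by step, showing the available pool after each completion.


The deadlocked set is T_b, T_h and T_a.
Key observation: the wall is res4: completing T_f, T_i, T_c brings the pool only to (7, 7, 6, 3), and all the rest need more.
One completion order for the rest: T_f, T_i, T_c. Check, step by step:
  pool = (2, 2, 3, 1)
  T_f needs (1, 2, 1, 1) <= (2, 2, 3, 1) -> finishes; pool += (3, 1, 1, 2) = (5, 3, 4, 3)
  T_i needs (0, 2, 4, 3) <= (5, 3, 4, 3) -> finishes; pool += (1, 3, 0, 0) = (6, 6, 4, 3)
  T_c needs (4, 6, 3, 3) <= (6, 6, 4, 3) -> finishes; pool += (1, 1, 2, 0) = (7, 7, 6, 3)
The stuck group stays short no matter what:
  T_b cannot run: need (1, 1, 8, 3) vs free (7, 7, 6, 3) (insufficient res4)
  T_h cannot run: need (3, 6, 8, 3) vs free (7, 7, 6, 3) (insufficient res4)
  T_a cannot run: need (3, 4, 7, 2) vs free (7, 7, 6, 3) (insufficient res4)


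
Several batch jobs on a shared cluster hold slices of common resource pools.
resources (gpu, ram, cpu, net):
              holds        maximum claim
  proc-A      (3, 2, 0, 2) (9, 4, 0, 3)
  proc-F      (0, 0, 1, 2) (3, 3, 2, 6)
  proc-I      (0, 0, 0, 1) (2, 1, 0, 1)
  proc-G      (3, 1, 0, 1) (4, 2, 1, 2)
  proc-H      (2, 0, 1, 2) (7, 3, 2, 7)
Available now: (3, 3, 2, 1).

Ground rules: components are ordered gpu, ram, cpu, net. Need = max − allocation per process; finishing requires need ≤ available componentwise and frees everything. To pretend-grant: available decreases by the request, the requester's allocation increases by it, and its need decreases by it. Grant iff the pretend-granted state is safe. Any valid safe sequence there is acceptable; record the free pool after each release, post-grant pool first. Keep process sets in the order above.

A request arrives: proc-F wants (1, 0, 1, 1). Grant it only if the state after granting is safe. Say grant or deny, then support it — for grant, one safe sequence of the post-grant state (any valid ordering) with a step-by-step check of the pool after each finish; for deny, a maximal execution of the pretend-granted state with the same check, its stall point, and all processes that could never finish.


DENY. Granting would leave the state unsafe.
Key observation: after proc-I, proc-G the pool peaks at (5, 4, 1, 2), and each blocked process is short somewhere: proc-A on gpu; proc-F on net; proc-H on net.
After a pretend grant, a maximal execution: proc-I, proc-G — then nothing else fits. Check, step by step:
  pool = (2, 3, 1, 0)
  run proc-I (needs (2, 1, 0, 0), free (2, 3, 1, 0)); after release of (0, 0, 0, 1) the pool is (2, 3, 1, 1)
  run proc-G (needs (1, 1, 1, 1), free (2, 3, 1, 1)); after release of (3, 1, 0, 1) the pool is (5, 4, 1, 2)
  proc-A cannot run: need (6, 2, 0, 1) vs free (5, 4, 1, 2) (insufficient gpu)
  proc-F cannot run: need (2, 3, 0, 3) vs free (5, 4, 1, 2) (insufficient net)
  proc-H cannot run: need (5, 3, 1, 5) vs free (5, 4, 1, 2) (insufficient net)
Had the request been granted, proc-A, proc-F and proc-H could never finish.


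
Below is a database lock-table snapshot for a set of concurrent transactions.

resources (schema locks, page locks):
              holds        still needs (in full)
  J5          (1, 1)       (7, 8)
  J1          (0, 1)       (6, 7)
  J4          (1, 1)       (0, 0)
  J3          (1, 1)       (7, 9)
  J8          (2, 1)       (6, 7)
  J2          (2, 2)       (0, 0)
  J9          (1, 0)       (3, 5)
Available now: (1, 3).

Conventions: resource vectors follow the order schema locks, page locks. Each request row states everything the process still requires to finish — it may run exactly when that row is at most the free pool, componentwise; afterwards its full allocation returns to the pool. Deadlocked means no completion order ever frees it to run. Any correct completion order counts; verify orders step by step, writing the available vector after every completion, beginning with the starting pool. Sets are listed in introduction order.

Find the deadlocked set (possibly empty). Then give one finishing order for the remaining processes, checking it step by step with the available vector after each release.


Deadlocked: J5, J1, J3 and J8.
Key observation: J2, J9, J4 can finish, but then (5, 6) is all there is, and the blocked group's schema locks demands exceed it.
A valid finishing order for the others: J2, J9, J4. Verifying each step:
  pool = (1, 3)
  run J2 (needs (0, 0), free (1, 3)); after release of (2, 2) the pool is (3, 5)
  run J9 (needs (3, 5), free (3, 5)); after release of (1, 0) the pool is (4, 5)
  run J4 (needs (0, 0), free (4, 5)); after release of (1, 1) the pool is (5, 6)
None of the blocked processes ever fits:
  J5 still needs (7, 8) but only (5, 6) is free — short on schema locks and page locks
  J1 still needs (6, 7) but only (5, 6) is free — short on schema locks and page locks
  J3 still needs (7, 9) but only (5, 6) is free — short on schema locks and page locks
  J8 still needs (6, 7) but only (5, 6) is free — short on schema locks and page locks


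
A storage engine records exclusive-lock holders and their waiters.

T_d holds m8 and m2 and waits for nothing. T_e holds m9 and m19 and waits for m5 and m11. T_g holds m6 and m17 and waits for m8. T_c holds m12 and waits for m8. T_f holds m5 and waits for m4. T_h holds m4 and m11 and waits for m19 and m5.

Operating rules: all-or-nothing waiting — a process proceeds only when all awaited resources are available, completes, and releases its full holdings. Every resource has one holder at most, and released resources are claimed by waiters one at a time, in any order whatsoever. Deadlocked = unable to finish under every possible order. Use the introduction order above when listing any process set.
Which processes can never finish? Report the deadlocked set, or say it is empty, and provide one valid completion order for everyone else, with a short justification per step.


Deadlocked: T_e, T_f and T_h.
Key observation: the knot is the closed ring of waits T_e -> T_f -> T_h -> T_e; no other process is dragged down with it.
One completion order for the rest: T_d, T_g, T_c.
Verifying each step:
  T_d: no waits; runs immediately, freeing m8 and m2
  T_g: everything it awaited (m8) is free; runs, freeing m6 and m17
  T_c: everything it awaited (m8) is free; runs, freeing m12


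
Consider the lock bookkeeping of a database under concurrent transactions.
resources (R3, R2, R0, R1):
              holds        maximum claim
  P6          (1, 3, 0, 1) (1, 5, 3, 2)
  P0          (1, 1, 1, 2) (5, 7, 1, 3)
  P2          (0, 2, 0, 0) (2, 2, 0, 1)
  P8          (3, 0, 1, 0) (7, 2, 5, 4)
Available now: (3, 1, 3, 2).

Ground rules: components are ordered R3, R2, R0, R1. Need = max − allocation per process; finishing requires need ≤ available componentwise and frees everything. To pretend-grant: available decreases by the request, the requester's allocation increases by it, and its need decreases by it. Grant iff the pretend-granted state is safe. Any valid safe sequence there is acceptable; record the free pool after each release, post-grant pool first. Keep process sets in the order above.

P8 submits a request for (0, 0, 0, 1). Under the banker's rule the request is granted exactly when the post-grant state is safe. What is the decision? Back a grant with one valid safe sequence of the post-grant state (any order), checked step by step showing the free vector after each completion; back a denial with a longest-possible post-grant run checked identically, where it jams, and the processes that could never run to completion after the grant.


GRANT — the state after the grant stays safe, e.g. via P2, P6, P0, P8.
Key observation: after the grant the pool drops to (3, 1, 3, 1), which still lets P2 finish first and unwind the rest.
Check on the post-grant state, step by step:
  pool = (3, 1, 3, 1)
  run P2 (needs (2, 0, 0, 1), free (3, 1, 3, 1)); after release of (0, 2, 0, 0) the pool is (3, 3, 3, 1)
  run P6 (needs (0, 2, 3, 1), free (3, 3, 3, 1)); after release of (1, 3, 0, 1) the pool is (4, 6, 3, 2)
  run P0 (needs (4, 6, 0, 1), free (4, 6, 3, 2)); after release of (1, 1, 1, 2) the pool is (5, 7, 4, 4)
  run P8 (needs (4, 2, 4, 3), free (5, 7, 4, 4)); after release of (3, 0, 1, 1) the pool is (8, 7, 5, 5)


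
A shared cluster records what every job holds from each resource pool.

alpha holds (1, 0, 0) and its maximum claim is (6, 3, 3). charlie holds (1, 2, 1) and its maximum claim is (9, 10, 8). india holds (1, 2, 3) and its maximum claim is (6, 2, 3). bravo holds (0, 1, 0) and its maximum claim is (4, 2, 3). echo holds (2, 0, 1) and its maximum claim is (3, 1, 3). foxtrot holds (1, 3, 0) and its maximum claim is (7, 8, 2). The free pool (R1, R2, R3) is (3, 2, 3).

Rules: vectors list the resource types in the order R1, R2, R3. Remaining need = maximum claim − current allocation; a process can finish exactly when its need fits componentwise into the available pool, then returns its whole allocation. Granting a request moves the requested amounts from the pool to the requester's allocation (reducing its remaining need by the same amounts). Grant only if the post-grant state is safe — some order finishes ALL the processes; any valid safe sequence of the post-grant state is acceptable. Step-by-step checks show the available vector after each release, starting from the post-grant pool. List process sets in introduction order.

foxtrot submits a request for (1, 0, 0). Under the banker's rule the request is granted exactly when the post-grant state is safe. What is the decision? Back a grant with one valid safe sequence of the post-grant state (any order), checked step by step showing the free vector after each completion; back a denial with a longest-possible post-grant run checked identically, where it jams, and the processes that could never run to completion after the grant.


DENY. Granting would leave the state unsafe.
Key observation: no order helps: past echo, bravo, the free pool tops out at (4, 3, 4), below what each blocked process needs in R1.
After a pretend grant, a maximal execution: echo, bravo — then nothing else fits. Check, step by step:
  pool = (2, 2, 3)
  run echo (needs (1, 1, 2), free (2, 2, 3)); after release of (2, 0, 1) the pool is (4, 2, 4)
  run bravo (needs (4, 1, 3), free (4, 2, 4)); after release of (0, 1, 0) the pool is (4, 3, 4)
  alpha cannot run: need (5, 3, 3) vs free (4, 3, 4) (insufficient R1)
  charlie cannot run: need (8, 8, 7) vs free (4, 3, 4) (insufficient R1, R2 and R3)
  india cannot run: need (5, 0, 0) vs free (4, 3, 4) (insufficient R1)
  foxtrot cannot run: need (5, 5, 2) vs free (4, 3, 4) (insufficient R1 and R2)
Processes that could never finish after the grant: alpha, charlie, india and foxtrot.


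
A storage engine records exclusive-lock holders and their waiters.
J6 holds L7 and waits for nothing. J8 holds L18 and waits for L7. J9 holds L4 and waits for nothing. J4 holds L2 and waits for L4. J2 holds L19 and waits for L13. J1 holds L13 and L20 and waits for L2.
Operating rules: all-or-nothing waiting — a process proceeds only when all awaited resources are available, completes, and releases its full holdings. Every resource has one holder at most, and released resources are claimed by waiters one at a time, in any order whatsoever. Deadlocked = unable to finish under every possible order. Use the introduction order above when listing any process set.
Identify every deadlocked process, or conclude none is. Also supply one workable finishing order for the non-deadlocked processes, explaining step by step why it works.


Nothing here is deadlocked.
Key observation: all waits point, directly or indirectly, at processes that can finish, so nothing is permanently blocked.
The rest can finish in the order J6, J8, J9, J4, J1, J2.
Walking it through:
  run J6 (it waits on nothing); releases L7
  J8: everything it awaited (L7) is free; runs, freeing L18
  run J9 (it waits on nothing); releases L4
  J4: everything it awaited (L4) is free; runs, freeing L2
  J1: everything it awaited (L2) is free; runs, freeing L13 and L20
  J2: everything it awaited (L13) is free; runs, freeing L19


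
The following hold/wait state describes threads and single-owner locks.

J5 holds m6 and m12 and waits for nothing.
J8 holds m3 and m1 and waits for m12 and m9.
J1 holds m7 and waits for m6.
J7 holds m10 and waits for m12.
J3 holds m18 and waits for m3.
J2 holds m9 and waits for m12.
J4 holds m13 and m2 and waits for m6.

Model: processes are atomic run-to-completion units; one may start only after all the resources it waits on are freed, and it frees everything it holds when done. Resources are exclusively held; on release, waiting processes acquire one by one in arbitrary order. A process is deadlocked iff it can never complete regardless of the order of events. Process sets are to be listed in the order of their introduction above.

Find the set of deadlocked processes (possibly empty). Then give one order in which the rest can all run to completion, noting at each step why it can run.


No process is deadlocked.
Key observation: no waiting chain loops back on itself — every chain ends at a process that waits on nothing, so everyone eventually runs.
One completion order for the rest: J5, J2, J8, J7, J1, J3, J4.
Check, step by step:
  J5: no waits; runs immediately, freeing m6 and m12
  J2 waits on m12 — all released -> runs and releases m9
  J8 waits on m12 and m9 — all released -> runs and releases m3 and m1
  J7 waits on m12 — all released -> runs and releases m10
  J1 waits on m6 — all released -> runs and releases m7
  J3 waits on m3 — all released -> runs and releases m18
  J4 waits on m6 — all released -> runs and releases m13 and m2
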